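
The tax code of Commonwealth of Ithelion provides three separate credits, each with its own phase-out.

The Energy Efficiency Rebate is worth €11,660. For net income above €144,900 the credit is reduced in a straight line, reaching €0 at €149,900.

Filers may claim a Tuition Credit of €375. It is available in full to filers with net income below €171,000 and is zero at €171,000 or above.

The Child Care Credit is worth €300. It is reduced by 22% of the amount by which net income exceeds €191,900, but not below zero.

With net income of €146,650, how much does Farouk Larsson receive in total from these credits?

€8,254

Energy Efficiency Rebate: €146,650 is €1,750 into a €5,000 phase-out range, leaving 3,250/5,000 of the credit: €11,660 × 3,250/5,000 = €7,579.
Tuition Credit: €146,650 is below the €171,000 cutoff, so the full €375 applies.
Child Care Credit: €146,650 is at or below the €191,900 threshold, so the full €300 applies.
Total: €7,579 + €375 + €300 = €8,254.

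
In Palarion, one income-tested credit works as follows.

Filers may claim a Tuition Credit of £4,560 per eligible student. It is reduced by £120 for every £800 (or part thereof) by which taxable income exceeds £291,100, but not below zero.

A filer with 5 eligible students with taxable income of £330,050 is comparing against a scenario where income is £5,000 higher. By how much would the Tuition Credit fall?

At £330,050 — base = 5 × £4,560 = £22,800. income exceeds £291,100 by £38,950, which is 49 full-or-partial £800 increments; reduction = 49 × £120 = £5,880, leaving £16,920.
At £335,050 — base = 5 × £4,560 = £22,800. income exceeds £291,100 by £43,950, which is 55 full-or-partial £800 increments; reduction = 55 × £120 = £6,600, leaving £16,200.
Lost: £16,920 − £16,200 = £720.

£720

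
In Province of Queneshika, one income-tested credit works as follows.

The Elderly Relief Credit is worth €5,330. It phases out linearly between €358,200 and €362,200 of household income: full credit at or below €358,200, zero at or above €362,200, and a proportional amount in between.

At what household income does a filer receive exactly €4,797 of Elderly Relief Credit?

€4,797 is 4,797/5,330 of the full €5,330, so 533/5,330 of the €4,000 range has been used: income = €358,200 + €4,000 × 533/5,330 = €358,600.

€358,600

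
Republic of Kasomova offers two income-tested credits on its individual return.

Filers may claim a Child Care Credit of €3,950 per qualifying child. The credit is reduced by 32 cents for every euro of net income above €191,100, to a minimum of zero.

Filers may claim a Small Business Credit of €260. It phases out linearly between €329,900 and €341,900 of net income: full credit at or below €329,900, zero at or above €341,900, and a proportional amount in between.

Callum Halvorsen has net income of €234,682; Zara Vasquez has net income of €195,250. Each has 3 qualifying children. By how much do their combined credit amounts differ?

€10,522

Callum (€234,682): Child Care Credit: base = 3 × €3,950 = €11,850. 32% of the €43,582 excess over €191,100 is €13,946.24 ≥ base, so the credit is €0. Small Business Credit: €234,682 is at or below the €329,900 threshold, so the full €260 applies. total €0 + €260 = €260
Zara (€195,250): Child Care Credit: base = 3 × €3,950 = €11,850. 32% of the €4,150 excess over €191,100 is €1,328; credit = €11,850 − €1,328 = €10,522. Small Business Credit: €195,250 is at or below the €329,900 threshold, so the full €260 applies. total €10,522 + €260 = €10,782
Difference: |€260 − €10,782| = €10,522.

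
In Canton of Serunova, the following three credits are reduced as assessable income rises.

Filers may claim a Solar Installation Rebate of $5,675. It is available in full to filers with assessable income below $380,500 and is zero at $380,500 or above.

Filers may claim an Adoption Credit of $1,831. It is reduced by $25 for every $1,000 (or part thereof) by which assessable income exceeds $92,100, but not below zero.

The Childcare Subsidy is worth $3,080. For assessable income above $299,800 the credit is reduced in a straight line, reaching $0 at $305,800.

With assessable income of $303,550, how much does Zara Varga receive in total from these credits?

$6,830

Solar Installation Rebate: $303,550 is below the $380,500 cutoff, so the full $5,675 applies.
Adoption Credit: income exceeds $92,100 by $211,450 → 212 increments × $25 = $5,300 ≥ base, so the credit is $0.
Childcare Subsidy: $303,550 is $3,750 into a $6,000 phase-out range, leaving 2,250/6,000 of the credit: $3,080 × 2,250/6,000 = $1,155.
Total: $5,675 + $0 + $1,155 = $6,830.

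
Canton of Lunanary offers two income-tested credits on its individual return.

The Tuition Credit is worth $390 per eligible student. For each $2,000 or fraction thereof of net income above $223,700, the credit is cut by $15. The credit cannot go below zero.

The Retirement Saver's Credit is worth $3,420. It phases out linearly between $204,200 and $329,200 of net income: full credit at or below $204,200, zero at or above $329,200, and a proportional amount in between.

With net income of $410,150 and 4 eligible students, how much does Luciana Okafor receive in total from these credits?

Tuition Credit: base = 4 × $390 = $1,560. income exceeds $223,700 by $186,450, which is 94 full-or-partial $2,000 increments; reduction = 94 × $15 = $1,410, leaving $150.
Retirement Saver's Credit: $410,150 is at or above $329,200, so the credit is $0.
Total: $150 + $0 = $150.

$150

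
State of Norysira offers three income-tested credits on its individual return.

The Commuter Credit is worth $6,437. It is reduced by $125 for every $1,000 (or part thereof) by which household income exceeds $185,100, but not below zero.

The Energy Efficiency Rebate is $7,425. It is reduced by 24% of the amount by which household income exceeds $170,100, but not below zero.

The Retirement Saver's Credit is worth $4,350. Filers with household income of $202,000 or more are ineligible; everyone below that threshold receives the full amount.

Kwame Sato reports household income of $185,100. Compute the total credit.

Commuter Credit: $185,100 is at or below the $185,100 threshold, so the full $6,437 applies.
Energy Efficiency Rebate: 24% of the $15,000 excess over $170,100 is $3,600; credit = $7,425 − $3,600 = $3,825.
Retirement Saver's Credit: $185,100 is below the $202,000 cutoff, so the full $4,350 applies.
Total: $6,437 + $3,825 + $4,350 = $14,612.

$14,612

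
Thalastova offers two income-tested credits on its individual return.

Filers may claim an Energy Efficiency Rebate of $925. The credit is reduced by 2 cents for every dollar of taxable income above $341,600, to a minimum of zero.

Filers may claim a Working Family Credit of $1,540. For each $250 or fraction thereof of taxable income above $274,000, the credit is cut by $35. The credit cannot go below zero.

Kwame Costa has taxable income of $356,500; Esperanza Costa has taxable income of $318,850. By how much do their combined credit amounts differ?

$298

Kwame ($356,500): Energy Efficiency Rebate: 2% of the $14,900 excess over $341,600 is $298; credit = $925 − $298 = $627. Working Family Credit: income exceeds $274,000 by $82,500 → 330 increments × $35 = $11,550 ≥ base, so the credit is $0. total $627 + $0 = $627
Esperanza ($318,850): Energy Efficiency Rebate: $318,850 is at or below the $341,600 threshold, so the full $925 applies. Working Family Credit: income exceeds $274,000 by $44,850 → 180 increments × $35 = $6,300 ≥ base, so the credit is $0. total $925 + $0 = $925
Difference: |$627 − $925| = $298.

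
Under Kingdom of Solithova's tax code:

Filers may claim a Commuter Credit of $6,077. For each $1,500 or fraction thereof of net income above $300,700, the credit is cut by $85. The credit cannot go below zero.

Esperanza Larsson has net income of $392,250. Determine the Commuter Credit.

Commuter Credit: income exceeds $300,700 by $91,550, which is 62 full-or-partial $1,500 increments; reduction = 62 × $85 = $5,270, leaving $807.

$807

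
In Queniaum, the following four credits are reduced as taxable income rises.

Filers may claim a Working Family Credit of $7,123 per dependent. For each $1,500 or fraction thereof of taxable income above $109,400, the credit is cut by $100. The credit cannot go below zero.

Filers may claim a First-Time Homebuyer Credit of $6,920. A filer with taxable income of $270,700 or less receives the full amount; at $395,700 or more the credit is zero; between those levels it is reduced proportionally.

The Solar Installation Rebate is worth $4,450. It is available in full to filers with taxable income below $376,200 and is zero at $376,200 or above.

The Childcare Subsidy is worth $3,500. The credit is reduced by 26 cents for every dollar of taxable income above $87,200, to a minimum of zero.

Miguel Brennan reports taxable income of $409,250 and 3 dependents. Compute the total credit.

Working Family Credit: base = 3 × $7,123 = $21,369. income exceeds $109,400 by $299,850, which is 200 full-or-partial $1,500 increments; reduction = 200 × $100 = $20,000, leaving $1,369.
First-Time Homebuyer Credit: $409,250 is at or above $395,700, so the credit is $0.
Solar Installation Rebate: $409,250 meets or exceeds the $376,200 cutoff, so the credit is $0.
Childcare Subsidy: 26% of the $322,050 excess over $87,200 is $83,733 ≥ base, so the credit is $0.
Total: $1,369 + $0 + $0 + $0 = $1,369.

$1,369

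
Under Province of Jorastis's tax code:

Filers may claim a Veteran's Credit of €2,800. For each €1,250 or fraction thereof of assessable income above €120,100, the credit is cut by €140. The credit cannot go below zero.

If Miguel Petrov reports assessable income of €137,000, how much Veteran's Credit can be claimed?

Veteran's Credit: income exceeds €120,100 by €16,900, which is 14 full-or-partial €1,250 increments; reduction = 14 × €140 = €1,960, leaving €840.

€840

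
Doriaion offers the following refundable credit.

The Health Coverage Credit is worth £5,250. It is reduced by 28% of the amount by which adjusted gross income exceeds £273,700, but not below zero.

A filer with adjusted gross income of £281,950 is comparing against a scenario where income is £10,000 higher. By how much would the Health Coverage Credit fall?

At £281,950 — 28% of the £8,250 excess over £273,700 is £2,310; credit = £5,250 − £2,310 = £2,940.
At £291,950 — 28% of the £18,250 excess over £273,700 is £5,110; credit = £5,250 − £5,110 = £140.
Lost: £2,940 − £140 = £2,800.

£2,800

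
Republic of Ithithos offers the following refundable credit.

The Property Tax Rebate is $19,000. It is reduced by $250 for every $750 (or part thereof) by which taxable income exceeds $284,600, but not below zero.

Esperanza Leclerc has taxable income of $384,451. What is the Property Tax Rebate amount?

$0

Property Tax Rebate: income exceeds $284,600 by $99,851 → 134 increments × $250 = $33,500 ≥ base, so the credit is $0.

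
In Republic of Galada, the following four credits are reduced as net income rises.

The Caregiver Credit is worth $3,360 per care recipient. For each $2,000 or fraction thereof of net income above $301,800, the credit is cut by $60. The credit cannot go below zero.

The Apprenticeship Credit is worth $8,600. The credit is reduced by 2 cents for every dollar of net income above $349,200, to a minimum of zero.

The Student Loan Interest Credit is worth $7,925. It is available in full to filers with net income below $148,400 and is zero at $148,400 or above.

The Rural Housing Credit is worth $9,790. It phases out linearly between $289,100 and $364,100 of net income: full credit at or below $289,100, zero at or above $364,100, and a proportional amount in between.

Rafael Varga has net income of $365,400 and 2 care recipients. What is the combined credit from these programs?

$13,076

Caregiver Credit: base = 2 × $3,360 = $6,720. income exceeds $301,800 by $63,600, which is 32 full-or-partial $2,000 increments; reduction = 32 × $60 = $1,920, leaving $4,800.
Apprenticeship Credit: 2% of the $16,200 excess over $349,200 is $324; credit = $8,600 − $324 = $8,276.
Student Loan Interest Credit: $365,400 meets or exceeds the $148,400 cutoff, so the credit is $0.
Rural Housing Credit: $365,400 is at or above $364,100, so the credit is $0.
Total: $4,800 + $8,276 + $0 + $0 = $13,076.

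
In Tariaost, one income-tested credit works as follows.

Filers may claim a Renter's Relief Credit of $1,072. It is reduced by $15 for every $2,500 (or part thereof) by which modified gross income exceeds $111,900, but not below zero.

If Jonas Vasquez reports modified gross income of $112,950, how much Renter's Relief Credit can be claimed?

Renter's Relief Credit: income exceeds $111,900 by $1,050, which is 1 full-or-partial $2,500 increment; reduction = 1 × $15 = $15, leaving $1,057.

$1,057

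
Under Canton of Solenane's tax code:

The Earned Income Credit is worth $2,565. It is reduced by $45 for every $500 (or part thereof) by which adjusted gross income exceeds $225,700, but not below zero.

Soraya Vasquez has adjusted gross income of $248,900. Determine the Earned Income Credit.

$450

Earned Income Credit: income exceeds $225,700 by $23,200, which is 47 full-or-partial $500 increments; reduction = 47 × $45 = $2,115, leaving $450.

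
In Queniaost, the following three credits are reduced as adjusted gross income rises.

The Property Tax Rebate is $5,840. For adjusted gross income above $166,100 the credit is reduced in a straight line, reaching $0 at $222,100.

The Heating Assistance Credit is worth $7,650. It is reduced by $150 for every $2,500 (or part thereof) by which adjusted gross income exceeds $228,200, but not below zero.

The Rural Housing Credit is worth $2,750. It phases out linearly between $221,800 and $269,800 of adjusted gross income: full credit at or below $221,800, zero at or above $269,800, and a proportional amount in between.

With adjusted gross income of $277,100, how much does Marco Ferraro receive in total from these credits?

Property Tax Rebate: $277,100 is at or above $222,100, so the credit is $0.
Heating Assistance Credit: income exceeds $228,200 by $48,900, which is 20 full-or-partial $2,500 increments; reduction = 20 × $150 = $3,000, leaving $4,650.
Rural Housing Credit: $277,100 is at or above $269,800, so the credit is $0.
Total: $0 + $4,650 + $0 = $4,650.

$4,650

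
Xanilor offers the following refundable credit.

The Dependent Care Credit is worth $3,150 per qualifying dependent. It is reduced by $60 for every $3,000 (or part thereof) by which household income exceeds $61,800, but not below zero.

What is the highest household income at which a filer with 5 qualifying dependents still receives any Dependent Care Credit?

Full credit = 5 × $3,150 = $15,750.
After 262 increments the reduction is 262 × $60 = $15,720, leaving $30; one more increment wipes it out. Increment 262 ends at excess 262 × $3,000 = $786,000, so the highest qualifying income is $61,800 + $786,000 = $847,800.

$847,800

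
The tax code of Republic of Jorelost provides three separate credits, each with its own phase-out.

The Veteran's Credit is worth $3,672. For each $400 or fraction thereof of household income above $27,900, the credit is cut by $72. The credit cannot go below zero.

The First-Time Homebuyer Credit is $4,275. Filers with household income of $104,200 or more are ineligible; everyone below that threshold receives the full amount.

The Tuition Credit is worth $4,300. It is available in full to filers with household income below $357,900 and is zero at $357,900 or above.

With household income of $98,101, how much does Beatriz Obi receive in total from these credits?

$8,575

Veteran's Credit: income exceeds $27,900 by $70,201 → 176 increments × $72 = $12,672 ≥ base, so the credit is $0.
First-Time Homebuyer Credit: $98,101 is below the $104,200 cutoff, so the full $4,275 applies.
Tuition Credit: $98,101 is below the $357,900 cutoff, so the full $4,300 applies.
Total: $0 + $4,275 + $4,300 = $8,575.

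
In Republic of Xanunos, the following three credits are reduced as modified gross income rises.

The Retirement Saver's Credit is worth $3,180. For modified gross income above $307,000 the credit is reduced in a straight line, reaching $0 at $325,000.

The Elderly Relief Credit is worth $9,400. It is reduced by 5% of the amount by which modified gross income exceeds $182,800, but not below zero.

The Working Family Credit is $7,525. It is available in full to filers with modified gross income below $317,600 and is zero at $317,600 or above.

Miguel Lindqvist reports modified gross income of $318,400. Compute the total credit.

Retirement Saver's Credit: $318,400 is $11,400 into a $18,000 phase-out range, leaving 6,600/18,000 of the credit: $3,180 × 6,600/18,000 = $1,166.
Elderly Relief Credit: 5% of the $135,600 excess over $182,800 is $6,780; credit = $9,400 − $6,780 = $2,620.
Working Family Credit: $318,400 meets or exceeds the $317,600 cutoff, so the credit is $0.
Total: $1,166 + $2,620 + $0 = $3,786.

$3,786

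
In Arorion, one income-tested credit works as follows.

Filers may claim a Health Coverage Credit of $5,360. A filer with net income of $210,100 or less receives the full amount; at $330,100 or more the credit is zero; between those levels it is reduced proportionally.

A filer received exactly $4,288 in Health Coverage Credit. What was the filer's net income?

$4,288 is 4,288/5,360 of the full $5,360, so 1,072/5,360 of the $120,000 range has been used: income = $210,100 + $120,000 × 1,072/5,360 = $234,100.

$234,100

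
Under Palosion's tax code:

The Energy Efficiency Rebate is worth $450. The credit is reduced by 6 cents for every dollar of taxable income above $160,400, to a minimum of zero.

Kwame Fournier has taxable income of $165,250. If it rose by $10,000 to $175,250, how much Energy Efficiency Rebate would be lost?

At $165,250 — 6% of the $4,850 excess over $160,400 is $291; credit = $450 − $291 = $159.
At $175,250 — 6% of the $14,850 excess over $160,400 is $891 ≥ base, so the credit is $0.
Lost: $159 − $0 = $159.

$159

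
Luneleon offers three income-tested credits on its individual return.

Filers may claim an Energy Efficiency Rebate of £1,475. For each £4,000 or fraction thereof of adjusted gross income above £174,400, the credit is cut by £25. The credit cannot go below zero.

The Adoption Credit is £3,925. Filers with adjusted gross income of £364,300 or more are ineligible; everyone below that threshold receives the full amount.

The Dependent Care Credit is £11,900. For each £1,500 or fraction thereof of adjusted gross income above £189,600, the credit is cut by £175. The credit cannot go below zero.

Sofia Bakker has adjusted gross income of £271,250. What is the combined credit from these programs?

£7,050

Energy Efficiency Rebate: income exceeds £174,400 by £96,850, which is 25 full-or-partial £4,000 increments; reduction = 25 × £25 = £625, leaving £850.
Adoption Credit: £271,250 is below the £364,300 cutoff, so the full £3,925 applies.
Dependent Care Credit: income exceeds £189,600 by £81,650, which is 55 full-or-partial £1,500 increments; reduction = 55 × £175 = £9,625, leaving £2,275.
Total: £850 + £3,925 + £2,275 = £7,050.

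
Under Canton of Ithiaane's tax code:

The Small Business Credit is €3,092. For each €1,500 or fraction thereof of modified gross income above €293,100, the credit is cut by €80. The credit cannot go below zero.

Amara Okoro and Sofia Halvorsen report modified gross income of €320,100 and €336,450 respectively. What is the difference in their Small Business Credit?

Amara (€320,100): Small Business Credit: income exceeds €293,100 by €27,000, which is 18 full-or-partial €1,500 increments; reduction = 18 × €80 = €1,440, leaving €1,652.
Sofia (€336,450): Small Business Credit: income exceeds €293,100 by €43,350, which is 29 full-or-partial €1,500 increments; reduction = 29 × €80 = €2,320, leaving €772.
Difference: |€1,652 − €772| = €880.

€880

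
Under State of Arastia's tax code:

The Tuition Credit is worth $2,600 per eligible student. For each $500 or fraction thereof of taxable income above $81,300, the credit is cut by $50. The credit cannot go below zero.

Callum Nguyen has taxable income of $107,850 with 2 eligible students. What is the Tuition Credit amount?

$2,500

Tuition Credit: base = 2 × $2,600 = $5,200. income exceeds $81,300 by $26,550, which is 54 full-or-partial $500 increments; reduction = 54 × $50 = $2,700, leaving $2,500.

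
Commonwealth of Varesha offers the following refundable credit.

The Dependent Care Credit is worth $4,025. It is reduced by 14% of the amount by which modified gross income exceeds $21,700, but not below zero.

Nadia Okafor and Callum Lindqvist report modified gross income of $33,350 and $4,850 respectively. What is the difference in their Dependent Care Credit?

$1,631

Nadia ($33,350): Dependent Care Credit: 14% of the $11,650 excess over $21,700 is $1,631; credit = $4,025 − $1,631 = $2,394.
Callum ($4,850): Dependent Care Credit: $4,850 is at or below the $21,700 threshold, so the full $4,025 applies.
Difference: |$2,394 − $4,025| = $1,631.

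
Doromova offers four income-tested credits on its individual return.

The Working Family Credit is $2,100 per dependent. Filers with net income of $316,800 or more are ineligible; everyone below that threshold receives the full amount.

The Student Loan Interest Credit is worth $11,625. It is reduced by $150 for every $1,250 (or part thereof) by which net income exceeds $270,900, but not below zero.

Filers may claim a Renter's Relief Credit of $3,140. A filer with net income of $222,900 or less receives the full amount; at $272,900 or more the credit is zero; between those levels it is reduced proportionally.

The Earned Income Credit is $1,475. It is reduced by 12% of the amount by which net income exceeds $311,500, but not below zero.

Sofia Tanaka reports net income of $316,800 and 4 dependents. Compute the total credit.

$6,914

Working Family Credit: base = 4 × $2,100 = $8,400. $316,800 meets or exceeds the $316,800 cutoff, so the credit is $0.
Student Loan Interest Credit: income exceeds $270,900 by $45,900, which is 37 full-or-partial $1,250 increments; reduction = 37 × $150 = $5,550, leaving $6,075.
Renter's Relief Credit: $316,800 is at or above $272,900, so the credit is $0.
Earned Income Credit: 12% of the $5,300 excess over $311,500 is $636; credit = $1,475 − $636 = $839.
Total: $0 + $6,075 + $0 + $839 = $6,914.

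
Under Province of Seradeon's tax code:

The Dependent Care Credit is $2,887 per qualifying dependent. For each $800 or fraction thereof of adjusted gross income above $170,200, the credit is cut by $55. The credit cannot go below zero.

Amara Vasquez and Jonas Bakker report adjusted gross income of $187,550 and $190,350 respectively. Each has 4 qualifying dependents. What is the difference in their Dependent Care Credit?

Amara ($187,550): Dependent Care Credit: base = 4 × $2,887 = $11,548. income exceeds $170,200 by $17,350, which is 22 full-or-partial $800 increments; reduction = 22 × $55 = $1,210, leaving $10,338.
Jonas ($190,350): Dependent Care Credit: base = 4 × $2,887 = $11,548. income exceeds $170,200 by $20,150, which is 26 full-or-partial $800 increments; reduction = 26 × $55 = $1,430, leaving $10,118.
Difference: |$10,338 − $10,118| = $220.

$220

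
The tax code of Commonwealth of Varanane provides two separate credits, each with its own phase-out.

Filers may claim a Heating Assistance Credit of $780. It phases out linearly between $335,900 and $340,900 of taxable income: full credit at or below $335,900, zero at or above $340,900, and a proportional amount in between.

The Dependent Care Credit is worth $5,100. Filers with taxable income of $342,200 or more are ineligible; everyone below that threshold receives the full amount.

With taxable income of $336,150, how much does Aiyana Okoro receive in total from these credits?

Heating Assistance Credit: $336,150 is $250 into a $5,000 phase-out range, leaving 4,750/5,000 of the credit: $780 × 4,750/5,000 = $741.
Dependent Care Credit: $336,150 is below the $342,200 cutoff, so the full $5,100 applies.
Total: $741 + $5,100 = $5,841.

$5,841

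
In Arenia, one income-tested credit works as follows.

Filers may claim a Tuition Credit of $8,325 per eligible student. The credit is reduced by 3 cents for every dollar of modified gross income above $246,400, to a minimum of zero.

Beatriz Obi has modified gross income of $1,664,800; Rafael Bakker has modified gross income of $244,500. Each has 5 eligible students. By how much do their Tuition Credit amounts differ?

Beatriz ($1,664,800): Tuition Credit: base = 5 × $8,325 = $41,625. 3% of the $1,418,400 excess over $246,400 is $42,552 ≥ base, so the credit is $0.
Rafael ($244,500): Tuition Credit: base = 5 × $8,325 = $41,625. $244,500 is at or below the $246,400 threshold, so the full $41,625 applies.
Difference: |$0 − $41,625| = $41,625.

$41,625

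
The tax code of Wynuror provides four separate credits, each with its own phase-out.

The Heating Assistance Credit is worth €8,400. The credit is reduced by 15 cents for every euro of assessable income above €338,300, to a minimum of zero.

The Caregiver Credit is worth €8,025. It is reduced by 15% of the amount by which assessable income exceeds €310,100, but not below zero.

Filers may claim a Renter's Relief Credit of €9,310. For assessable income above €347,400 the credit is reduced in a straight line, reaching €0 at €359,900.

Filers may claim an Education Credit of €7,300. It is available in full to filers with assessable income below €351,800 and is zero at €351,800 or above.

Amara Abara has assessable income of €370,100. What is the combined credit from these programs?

€3,630

Heating Assistance Credit: 15% of the €31,800 excess over €338,300 is €4,770; credit = €8,400 − €4,770 = €3,630.
Caregiver Credit: 15% of the €60,000 excess over €310,100 is €9,000 ≥ base, so the credit is €0.
Renter's Relief Credit: €370,100 is at or above €359,900, so the credit is €0.
Education Credit: €370,100 meets or exceeds the €351,800 cutoff, so the credit is €0.
Total: €3,630 + €0 + €0 + €0 = €3,630.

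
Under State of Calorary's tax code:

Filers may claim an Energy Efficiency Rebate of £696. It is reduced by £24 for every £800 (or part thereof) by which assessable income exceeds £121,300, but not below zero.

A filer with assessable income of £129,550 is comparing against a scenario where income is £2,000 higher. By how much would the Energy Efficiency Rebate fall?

£48

At £129,550 — income exceeds £121,300 by £8,250, which is 11 full-or-partial £800 increments; reduction = 11 × £24 = £264, leaving £432.
At £131,550 — income exceeds £121,300 by £10,250, which is 13 full-or-partial £800 increments; reduction = 13 × £24 = £312, leaving £384.
Lost: £432 − £384 = £48.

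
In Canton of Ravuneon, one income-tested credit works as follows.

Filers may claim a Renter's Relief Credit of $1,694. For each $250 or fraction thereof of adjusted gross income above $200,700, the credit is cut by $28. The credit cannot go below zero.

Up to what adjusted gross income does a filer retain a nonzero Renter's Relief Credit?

After 60 increments the reduction is 60 × $28 = $1,680, leaving $14; one more increment wipes it out. Increment 60 ends at excess 60 × $250 = $15,000, so the highest qualifying income is $200,700 + $15,000 = $215,700.

$215,700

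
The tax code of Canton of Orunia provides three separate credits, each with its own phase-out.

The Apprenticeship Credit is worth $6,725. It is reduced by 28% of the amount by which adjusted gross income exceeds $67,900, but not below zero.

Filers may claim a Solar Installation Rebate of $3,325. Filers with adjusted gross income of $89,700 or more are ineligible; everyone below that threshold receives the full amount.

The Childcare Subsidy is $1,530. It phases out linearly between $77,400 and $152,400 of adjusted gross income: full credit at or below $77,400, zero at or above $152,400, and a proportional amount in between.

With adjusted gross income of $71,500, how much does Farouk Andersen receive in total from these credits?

$10,572

Apprenticeship Credit: 28% of the $3,600 excess over $67,900 is $1,008; credit = $6,725 − $1,008 = $5,717.
Solar Installation Rebate: $71,500 is below the $89,700 cutoff, so the full $3,325 applies.
Childcare Subsidy: $71,500 is at or below the $77,400 threshold, so the full $1,530 applies.
Total: $5,717 + $3,325 + $1,530 = $10,572.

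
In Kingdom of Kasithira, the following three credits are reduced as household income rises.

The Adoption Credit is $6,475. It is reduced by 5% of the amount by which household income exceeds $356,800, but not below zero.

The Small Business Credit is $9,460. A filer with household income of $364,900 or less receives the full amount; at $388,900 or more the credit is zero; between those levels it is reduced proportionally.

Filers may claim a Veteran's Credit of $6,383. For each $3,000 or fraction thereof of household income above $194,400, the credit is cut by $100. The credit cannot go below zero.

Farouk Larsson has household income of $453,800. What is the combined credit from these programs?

Adoption Credit: 5% of the $97,000 excess over $356,800 is $4,850; credit = $6,475 − $4,850 = $1,625.
Small Business Credit: $453,800 is at or above $388,900, so the credit is $0.
Veteran's Credit: income exceeds $194,400 by $259,400 → 87 increments × $100 = $8,700 ≥ base, so the credit is $0.
Total: $1,625 + $0 + $0 = $1,625.

$1,625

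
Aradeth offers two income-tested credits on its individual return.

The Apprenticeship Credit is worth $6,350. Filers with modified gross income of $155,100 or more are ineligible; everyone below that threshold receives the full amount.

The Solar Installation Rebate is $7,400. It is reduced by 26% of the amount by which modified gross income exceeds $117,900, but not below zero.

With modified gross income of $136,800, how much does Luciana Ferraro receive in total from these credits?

Apprenticeship Credit: $136,800 is below the $155,100 cutoff, so the full $6,350 applies.
Solar Installation Rebate: 26% of the $18,900 excess over $117,900 is $4,914; credit = $7,400 − $4,914 = $2,486.
Total: $6,350 + $2,486 = $8,836.

$8,836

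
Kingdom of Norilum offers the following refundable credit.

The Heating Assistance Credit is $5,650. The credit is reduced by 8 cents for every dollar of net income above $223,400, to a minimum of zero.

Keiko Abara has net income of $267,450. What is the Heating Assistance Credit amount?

Heating Assistance Credit: 8% of the $44,050 excess over $223,400 is $3,524; credit = $5,650 − $3,524 = $2,126.

$2,126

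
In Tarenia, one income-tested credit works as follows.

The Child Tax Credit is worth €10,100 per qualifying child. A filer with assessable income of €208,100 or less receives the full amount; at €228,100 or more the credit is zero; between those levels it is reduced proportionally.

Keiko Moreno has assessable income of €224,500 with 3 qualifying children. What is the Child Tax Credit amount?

Child Tax Credit: base = 3 × €10,100 = €30,300. €224,500 is €16,400 into a €20,000 phase-out range, leaving 3,600/20,000 of the credit: €30,300 × 3,600/20,000 = €5,454.

€5,454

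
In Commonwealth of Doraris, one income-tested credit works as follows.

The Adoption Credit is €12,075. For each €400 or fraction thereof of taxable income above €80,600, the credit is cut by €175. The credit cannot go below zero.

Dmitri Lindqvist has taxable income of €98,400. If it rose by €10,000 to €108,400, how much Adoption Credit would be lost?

€4,200

At €98,400 — income exceeds €80,600 by €17,800, which is 45 full-or-partial €400 increments; reduction = 45 × €175 = €7,875, leaving €4,200.
At €108,400 — income exceeds €80,600 by €27,800 → 70 increments × €175 = €12,250 ≥ base, so the credit is €0.
Lost: €4,200 − €0 = €4,200.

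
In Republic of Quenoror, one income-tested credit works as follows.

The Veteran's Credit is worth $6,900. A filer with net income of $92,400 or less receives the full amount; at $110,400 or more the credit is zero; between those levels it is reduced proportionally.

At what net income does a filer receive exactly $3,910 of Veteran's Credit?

$100,200

$3,910 is 3,910/6,900 of the full $6,900, so 2,990/6,900 of the $18,000 range has been used: income = $92,400 + $18,000 × 2,990/6,900 = $100,200.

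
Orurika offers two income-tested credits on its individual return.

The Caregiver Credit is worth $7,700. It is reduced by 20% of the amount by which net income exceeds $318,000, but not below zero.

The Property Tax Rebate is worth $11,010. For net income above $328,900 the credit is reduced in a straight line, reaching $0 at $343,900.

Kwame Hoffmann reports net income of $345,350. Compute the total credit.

$2,230

Caregiver Credit: 20% of the $27,350 excess over $318,000 is $5,470; credit = $7,700 − $5,470 = $2,230.
Property Tax Rebate: $345,350 is at or above $343,900, so the credit is $0.
Total: $2,230 + $0 = $2,230.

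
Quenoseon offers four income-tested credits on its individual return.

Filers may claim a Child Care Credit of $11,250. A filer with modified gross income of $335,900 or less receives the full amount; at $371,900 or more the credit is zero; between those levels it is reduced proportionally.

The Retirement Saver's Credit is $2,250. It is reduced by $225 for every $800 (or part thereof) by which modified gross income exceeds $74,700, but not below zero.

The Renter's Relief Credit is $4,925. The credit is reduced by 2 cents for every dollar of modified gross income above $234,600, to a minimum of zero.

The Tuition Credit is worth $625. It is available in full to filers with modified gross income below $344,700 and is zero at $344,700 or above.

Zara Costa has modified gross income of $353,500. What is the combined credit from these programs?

$8,297

Child Care Credit: $353,500 is $17,600 into a $36,000 phase-out range, leaving 18,400/36,000 of the credit: $11,250 × 18,400/36,000 = $5,750.
Retirement Saver's Credit: income exceeds $74,700 by $278,800 → 349 increments × $225 = $78,525 ≥ base, so the credit is $0.
Renter's Relief Credit: 2% of the $118,900 excess over $234,600 is $2,378; credit = $4,925 − $2,378 = $2,547.
Tuition Credit: $353,500 meets or exceeds the $344,700 cutoff, so the credit is $0.
Total: $5,750 + $0 + $2,547 + $0 = $8,297.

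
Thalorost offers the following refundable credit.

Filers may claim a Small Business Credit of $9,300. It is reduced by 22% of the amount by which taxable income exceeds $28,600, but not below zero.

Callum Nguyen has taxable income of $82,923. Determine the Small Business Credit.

$0

Small Business Credit: 22% of the $54,323 excess over $28,600 is $11,951.06 ≥ base, so the credit is $0.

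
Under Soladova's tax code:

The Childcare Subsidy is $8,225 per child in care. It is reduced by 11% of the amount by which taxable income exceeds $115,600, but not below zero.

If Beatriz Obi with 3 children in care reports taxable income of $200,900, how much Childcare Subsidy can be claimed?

$15,292

Childcare Subsidy: base = 3 × $8,225 = $24,675. 11% of the $85,300 excess over $115,600 is $9,383; credit = $24,675 − $9,383 = $15,292.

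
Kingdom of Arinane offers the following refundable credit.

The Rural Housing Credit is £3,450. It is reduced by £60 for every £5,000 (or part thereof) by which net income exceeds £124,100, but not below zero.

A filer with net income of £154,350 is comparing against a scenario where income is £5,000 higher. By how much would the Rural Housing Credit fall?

£60

At £154,350 — income exceeds £124,100 by £30,250, which is 7 full-or-partial £5,000 increments; reduction = 7 × £60 = £420, leaving £3,030.
At £159,350 — income exceeds £124,100 by £35,250, which is 8 full-or-partial £5,000 increments; reduction = 8 × £60 = £480, leaving £2,970.
Lost: £3,030 − £2,970 = £60.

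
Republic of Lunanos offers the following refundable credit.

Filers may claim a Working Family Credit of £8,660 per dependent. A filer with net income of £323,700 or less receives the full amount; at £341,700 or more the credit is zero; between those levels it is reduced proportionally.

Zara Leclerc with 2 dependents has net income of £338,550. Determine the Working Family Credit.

£3,031

Working Family Credit: base = 2 × £8,660 = £17,320. £338,550 is £14,850 into a £18,000 phase-out range, leaving 3,150/18,000 of the credit: £17,320 × 3,150/18,000 = £3,031.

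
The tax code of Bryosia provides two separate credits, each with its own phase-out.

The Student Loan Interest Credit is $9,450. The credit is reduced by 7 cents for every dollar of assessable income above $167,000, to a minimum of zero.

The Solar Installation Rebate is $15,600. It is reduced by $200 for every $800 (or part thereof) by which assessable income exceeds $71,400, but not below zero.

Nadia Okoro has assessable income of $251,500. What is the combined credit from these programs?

$3,535

Student Loan Interest Credit: 7% of the $84,500 excess over $167,000 is $5,915; credit = $9,450 − $5,915 = $3,535.
Solar Installation Rebate: income exceeds $71,400 by $180,100 → 226 increments × $200 = $45,200 ≥ base, so the credit is $0.
Total: $3,535 + $0 = $3,535.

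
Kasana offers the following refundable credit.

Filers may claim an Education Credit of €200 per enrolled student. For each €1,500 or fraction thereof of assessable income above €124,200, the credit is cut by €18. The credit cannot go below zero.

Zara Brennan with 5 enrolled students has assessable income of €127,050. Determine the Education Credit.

€964

Education Credit: base = 5 × €200 = €1,000. income exceeds €124,200 by €2,850, which is 2 full-or-partial €1,500 increments; reduction = 2 × €18 = €36, leaving €964.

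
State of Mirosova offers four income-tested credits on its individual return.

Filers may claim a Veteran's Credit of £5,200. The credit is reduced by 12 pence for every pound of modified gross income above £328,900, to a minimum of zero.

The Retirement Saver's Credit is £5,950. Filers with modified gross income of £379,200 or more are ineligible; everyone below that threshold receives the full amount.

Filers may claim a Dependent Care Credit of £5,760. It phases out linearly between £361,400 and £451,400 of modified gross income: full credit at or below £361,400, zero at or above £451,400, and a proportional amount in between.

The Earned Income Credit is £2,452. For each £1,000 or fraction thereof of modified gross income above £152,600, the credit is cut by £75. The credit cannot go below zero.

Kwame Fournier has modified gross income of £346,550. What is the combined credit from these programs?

£14,792

Veteran's Credit: 12% of the £17,650 excess over £328,900 is £2,118; credit = £5,200 − £2,118 = £3,082.
Retirement Saver's Credit: £346,550 is below the £379,200 cutoff, so the full £5,950 applies.
Dependent Care Credit: £346,550 is at or below the £361,400 threshold, so the full £5,760 applies.
Earned Income Credit: income exceeds £152,600 by £193,950 → 194 increments × £75 = £14,550 ≥ base, so the credit is £0.
Total: £3,082 + £5,950 + £5,760 + £0 = £14,792.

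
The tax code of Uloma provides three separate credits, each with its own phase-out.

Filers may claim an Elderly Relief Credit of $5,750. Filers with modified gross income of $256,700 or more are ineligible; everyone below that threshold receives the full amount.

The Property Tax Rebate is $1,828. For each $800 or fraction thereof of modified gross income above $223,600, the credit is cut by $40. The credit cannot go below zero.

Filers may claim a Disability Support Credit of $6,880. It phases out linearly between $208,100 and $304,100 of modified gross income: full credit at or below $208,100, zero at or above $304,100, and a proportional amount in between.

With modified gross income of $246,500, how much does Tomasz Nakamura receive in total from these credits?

Elderly Relief Credit: $246,500 is below the $256,700 cutoff, so the full $5,750 applies.
Property Tax Rebate: income exceeds $223,600 by $22,900, which is 29 full-or-partial $800 increments; reduction = 29 × $40 = $1,160, leaving $668.
Disability Support Credit: $246,500 is $38,400 into a $96,000 phase-out range, leaving 57,600/96,000 of the credit: $6,880 × 57,600/96,000 = $4,128.
Total: $5,750 + $668 + $4,128 = $10,546.

$10,546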